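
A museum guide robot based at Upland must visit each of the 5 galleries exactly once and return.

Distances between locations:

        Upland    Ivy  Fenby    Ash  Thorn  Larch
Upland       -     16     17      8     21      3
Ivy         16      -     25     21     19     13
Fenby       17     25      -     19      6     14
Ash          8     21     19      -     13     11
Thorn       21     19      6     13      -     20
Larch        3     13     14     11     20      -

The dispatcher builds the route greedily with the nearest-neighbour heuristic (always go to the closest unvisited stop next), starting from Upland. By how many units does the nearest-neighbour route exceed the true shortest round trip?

Upland: Larch=3, Ash=8, Ivy=16, Fenby=17, Thorn=21 ⇒ Larch
Larch: Ash=11, Ivy=13, Fenby=14, Thorn=20 ⇒ Ash
Ash: Thorn=13, Fenby=19, Ivy=21 ⇒ Thorn
Thorn: Fenby=6, Ivy=19 ⇒ Fenby
Fenby: Ivy=25 ⇒ Ivy
NN route Upland → Larch → Ash → Thorn → Fenby → Ivy → Upland costs 74.
Optimal: Upland → Ash → Fenby → Thorn → Ivy → Larch → Upland costs 68 (by enumerating all 60 distinct tours).
Excess = 74 − 68 = 6.

6 longer than the optimal tour.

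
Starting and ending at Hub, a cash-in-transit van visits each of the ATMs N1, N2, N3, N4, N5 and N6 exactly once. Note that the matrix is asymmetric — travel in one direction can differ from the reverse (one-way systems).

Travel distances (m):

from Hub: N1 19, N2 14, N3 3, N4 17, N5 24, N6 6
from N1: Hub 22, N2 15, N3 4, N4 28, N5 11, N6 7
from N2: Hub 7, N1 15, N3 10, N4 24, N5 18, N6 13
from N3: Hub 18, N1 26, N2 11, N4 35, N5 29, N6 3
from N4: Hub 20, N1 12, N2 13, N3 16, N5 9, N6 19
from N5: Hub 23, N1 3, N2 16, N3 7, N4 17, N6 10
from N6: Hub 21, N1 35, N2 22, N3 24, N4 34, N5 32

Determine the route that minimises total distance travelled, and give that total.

Hub - N1 - N2 - N3 - N4 - N5 - N6 - Hub: 19+15+10+35+9+10+21 = 119
Hub - N1 - N2 - N3 - N4 - N6 - N5 - Hub: 19+15+10+35+19+32+23 = 153
Hub - N1 - N2 - N3 - N5 - N4 - N6 - Hub: 19+15+10+29+17+19+21 = 130
Hub - N1 - N2 - N3 - N5 - N6 - N4 - Hub: 19+15+10+29+10+34+20 = 137
Hub - N1 - N2 - N3 - N6 - N4 - N5 - Hub: 19+15+10+3+34+9+23 = 113
Hub - N1 - N2 - N3 - N6 - N5 - N4 - Hub: 19+15+10+3+32+17+20 = 116
Hub - N1 - N2 - N4 - N3 - N5 - N6 - Hub: 19+15+24+16+29+10+21 = 134
Hub - N1 - N2 - N4 - N3 - N6 - N5 - Hub: 19+15+24+16+3+32+23 = 132
… (712 more)
Hub - N4 - N5 - N1 - N3 - N6 - N2 - Hub: 17+9+3+4+3+22+7 = 65  ← best
The minimum is 65.
One optimal route: Hub → N4 → N5 → N1 → N3 → N6 → N2 → Hub.

Minimum total distance: 65 m.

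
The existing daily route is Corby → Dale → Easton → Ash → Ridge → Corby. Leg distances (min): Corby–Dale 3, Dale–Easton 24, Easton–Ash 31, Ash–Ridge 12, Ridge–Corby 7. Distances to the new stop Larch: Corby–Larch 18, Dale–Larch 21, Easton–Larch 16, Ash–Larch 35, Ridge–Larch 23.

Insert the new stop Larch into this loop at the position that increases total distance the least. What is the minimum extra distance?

Insertion cost between consecutive stops i–j is d(i,Larch) + d(Larch,j) − d(i,j):
  between Corby and Dale: 18 + 21 − 3 = 36
  between Dale and Easton: 21 + 16 − 24 = 13
  between Easton and Ash: 16 + 35 − 31 = 20
  between Ash and Ridge: 35 + 23 − 12 = 46
  between Ridge and Corby: 23 + 18 − 7 = 34
Cheapest insertion is between Dale and Easton, adding 13.
New total = 77 + 13 = 90.

Adding 13 min by placing Larch on the Dale–Easton leg.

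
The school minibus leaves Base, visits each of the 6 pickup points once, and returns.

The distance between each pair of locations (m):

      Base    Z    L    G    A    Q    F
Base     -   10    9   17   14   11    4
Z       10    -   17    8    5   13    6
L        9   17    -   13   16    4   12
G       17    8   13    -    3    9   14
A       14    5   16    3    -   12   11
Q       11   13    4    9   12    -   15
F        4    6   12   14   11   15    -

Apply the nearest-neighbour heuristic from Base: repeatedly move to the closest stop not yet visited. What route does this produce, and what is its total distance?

Base → [F:4 / L:9 / Z:10 / Q:11 / A:14 / G:17] → F (4)
F → [Z:6 / A:11 / L:12 / G:14 / Q:15] → Z (6)
Z → [A:5 / G:8 / Q:13 / L:17] → A (5)
A → [G:3 / Q:12 / L:16] → G (3)
G → [Q:9 / L:13] → Q (9)
Q → [L:4] → L (4)
Return L→Base: 9.
Total = 4 + 6 + 5 + 3 + 9 + 4 + 9 = 40.

Nearest-neighbour total = 40 m; route Base → F → Z → A → G → Q → L → Base.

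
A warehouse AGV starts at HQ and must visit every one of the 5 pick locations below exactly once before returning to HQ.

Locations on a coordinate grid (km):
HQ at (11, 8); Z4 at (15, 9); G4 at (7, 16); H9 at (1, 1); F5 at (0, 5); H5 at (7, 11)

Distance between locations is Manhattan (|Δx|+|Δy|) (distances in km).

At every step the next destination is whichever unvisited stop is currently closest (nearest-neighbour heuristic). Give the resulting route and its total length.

Total distance 60 km via the nearest-neighbour route HQ → Z4 → H5 → G4 → F5 → H9 → HQ.

At HQ the remaining stops are Z4 5, H5 7, G4 12, F5 14, H9 17; go to Z4.
At Z4 the remaining stops are H5 10, G4 15, F5 19, H9 22; go to H5.
At H5 the remaining stops are G4 5, F5 13, H9 16; go to G4.
At G4 the remaining stops are F5 18, H9 21; go to F5.
At F5 the remaining stops are H9 5; go to H9.
Return H9→HQ: 17.
Total = 5 + 10 + 5 + 18 + 5 + 17 = 60.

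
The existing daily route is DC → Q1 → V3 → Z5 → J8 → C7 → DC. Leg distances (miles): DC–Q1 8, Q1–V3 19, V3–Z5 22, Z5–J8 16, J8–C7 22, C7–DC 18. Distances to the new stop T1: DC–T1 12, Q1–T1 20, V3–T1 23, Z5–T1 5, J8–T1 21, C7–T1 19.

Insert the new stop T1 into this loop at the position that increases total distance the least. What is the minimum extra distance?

+6 miles — insert T1 between V3 and Z5.

Insertion cost between consecutive stops i–j is d(i,T1) + d(T1,j) − d(i,j):
  between DC and Q1: 12 + 20 − 8 = 24
  between Q1 and V3: 20 + 23 − 19 = 24
  between V3 and Z5: 23 + 5 − 22 = 6
  between Z5 and J8: 5 + 21 − 16 = 10
  between J8 and C7: 21 + 19 − 22 = 18
  between C7 and DC: 19 + 12 − 18 = 13
Cheapest insertion is between V3 and Z5, adding 6.
New total = 105 + 6 = 111.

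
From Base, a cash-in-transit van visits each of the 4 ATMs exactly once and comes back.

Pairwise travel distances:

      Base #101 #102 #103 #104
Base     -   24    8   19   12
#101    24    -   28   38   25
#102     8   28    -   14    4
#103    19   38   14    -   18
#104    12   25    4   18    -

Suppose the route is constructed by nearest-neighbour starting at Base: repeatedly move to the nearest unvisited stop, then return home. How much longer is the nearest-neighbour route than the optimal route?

Base: #102=8, #104=12, #103=19, #101=24 ⇒ #102
#102: #104=4, #103=14, #101=28 ⇒ #104
#104: #103=18, #101=25 ⇒ #103
#103: #101=38 ⇒ #101
NN route Base → #102 → #104 → #103 → #101 → Base costs 92.
Optimal: Base → #101 → #104 → #102 → #103 → Base costs 86 (by enumerating all 12 distinct tours).
Excess = 92 − 86 = 6.

Excess over optimum: 6.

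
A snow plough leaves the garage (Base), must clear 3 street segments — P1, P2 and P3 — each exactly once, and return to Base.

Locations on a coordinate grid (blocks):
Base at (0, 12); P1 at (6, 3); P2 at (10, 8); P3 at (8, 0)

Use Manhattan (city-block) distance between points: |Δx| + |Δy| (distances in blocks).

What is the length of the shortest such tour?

There are 3 distinct closed tours to check (reversals are equivalent).
Base-P1-P2-P3-Base: 15+9+10+20 = 54
Base-P1-P3-P2-Base: 15+5+10+14 = 44
Base-P2-P1-P3-Base: 14+9+5+20 = 48
The minimum is 44.
One optimal route: Base → P1 → P3 → P2 → Base (or its reverse).

Minimum total distance: 44 blocks.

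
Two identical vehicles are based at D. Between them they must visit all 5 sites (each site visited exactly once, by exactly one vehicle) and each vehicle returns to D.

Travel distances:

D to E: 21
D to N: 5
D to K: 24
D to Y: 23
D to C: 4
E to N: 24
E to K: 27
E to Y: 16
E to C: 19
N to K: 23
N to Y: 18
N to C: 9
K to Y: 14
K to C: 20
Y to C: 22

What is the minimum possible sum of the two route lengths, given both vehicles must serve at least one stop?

There are 2^4 − 1 = 15 ways to divide the 5 stops into two non-empty groups. For each, the best each vehicle can do is its own shortest tour through its group:
  {E} + {N, K, Y, C}: 42 + 61 = 103
  {N} + {E, K, Y, C}: 10 + 75 = 85
  {E, N} + {K, Y, C}: 50 + 61 = 111
  {K} + {E, N, Y, C}: 48 + 62 = 110
  {E, K} + {N, Y, C}: 72 + 49 = 121
  {N, K} + {E, Y, C}: 52 + 62 = 114
  … (15 splits in total)
Best: vehicle 1 D → N → D = 10; vehicle 2 D → E → Y → K → C → D = 75; combined 85.

Minimum combined distance: 85.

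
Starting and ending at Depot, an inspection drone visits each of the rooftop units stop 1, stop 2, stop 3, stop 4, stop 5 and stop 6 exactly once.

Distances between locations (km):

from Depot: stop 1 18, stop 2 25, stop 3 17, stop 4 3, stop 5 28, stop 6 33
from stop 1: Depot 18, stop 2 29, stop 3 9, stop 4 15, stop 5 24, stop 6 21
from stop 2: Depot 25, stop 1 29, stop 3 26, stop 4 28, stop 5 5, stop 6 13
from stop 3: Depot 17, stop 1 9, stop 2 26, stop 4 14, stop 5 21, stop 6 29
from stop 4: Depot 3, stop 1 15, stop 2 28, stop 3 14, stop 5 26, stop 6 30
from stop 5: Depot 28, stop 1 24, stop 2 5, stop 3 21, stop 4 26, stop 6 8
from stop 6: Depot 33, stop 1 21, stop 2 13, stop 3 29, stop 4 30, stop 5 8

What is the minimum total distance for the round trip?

Shortest round trip = 85 km.

Depot → stop 1 → stop 2 → stop 3 → stop 4 → stop 5 → stop 6 → Depot: 18+29+26+14+26+8+33 = 154
Depot → stop 1 → stop 2 → stop 3 → stop 4 → stop 6 → stop 5 → Depot: 18+29+26+14+30+8+28 = 153
Depot → stop 1 → stop 2 → stop 3 → stop 5 → stop 4 → stop 6 → Depot: 18+29+26+21+26+30+33 = 183
Depot → stop 1 → stop 2 → stop 3 → stop 5 → stop 6 → stop 4 → Depot: 18+29+26+21+8+30+3 = 135
Depot → stop 1 → stop 2 → stop 3 → stop 6 → stop 4 → stop 5 → Depot: 18+29+26+29+30+26+28 = 186
Depot → stop 1 → stop 2 → stop 3 → stop 6 → stop 5 → stop 4 → Depot: 18+29+26+29+8+26+3 = 139
Depot → stop 1 → stop 2 → stop 4 → stop 3 → stop 5 → stop 6 → Depot: 18+29+28+14+21+8+33 = 151
Depot → stop 1 → stop 2 → stop 4 → stop 3 → stop 6 → stop 5 → Depot: 18+29+28+14+29+8+28 = 154
… (352 more)
Depot → stop 2 → stop 5 → stop 6 → stop 1 → stop 3 → stop 4 → Depot: 25+5+8+21+9+14+3 = 85  ← best
The minimum is 85.
One optimal route: Depot → stop 2 → stop 5 → stop 6 → stop 1 → stop 3 → stop 4 → Depot (or its reverse).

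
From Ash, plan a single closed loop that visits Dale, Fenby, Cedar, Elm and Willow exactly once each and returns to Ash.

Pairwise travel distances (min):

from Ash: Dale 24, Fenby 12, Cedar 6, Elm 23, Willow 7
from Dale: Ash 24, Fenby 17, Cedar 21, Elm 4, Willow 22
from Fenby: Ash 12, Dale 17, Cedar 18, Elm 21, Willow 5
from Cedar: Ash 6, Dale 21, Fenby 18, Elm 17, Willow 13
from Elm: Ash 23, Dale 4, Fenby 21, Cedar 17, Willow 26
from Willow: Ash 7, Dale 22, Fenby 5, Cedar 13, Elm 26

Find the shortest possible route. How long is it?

With 5 stops there are 5!/2 = 60 distinct round trips (a route and its reverse cost the same).
Ash - Dale - Fenby - Cedar - Elm - Willow - Ash: 24+17+18+17+26+7 = 109
Ash - Dale - Fenby - Cedar - Willow - Elm - Ash: 24+17+18+13+26+23 = 121
Ash - Dale - Fenby - Elm - Cedar - Willow - Ash: 24+17+21+17+13+7 = 99
Ash - Dale - Fenby - Elm - Willow - Cedar - Ash: 24+17+21+26+13+6 = 107
Ash - Dale - Fenby - Willow - Cedar - Elm - Ash: 24+17+5+13+17+23 = 99
Ash - Dale - Fenby - Willow - Elm - Cedar - Ash: 24+17+5+26+17+6 = 95
Ash - Dale - Cedar - Fenby - Elm - Willow - Ash: 24+21+18+21+26+7 = 117
Ash - Dale - Cedar - Fenby - Willow - Elm - Ash: 24+21+18+5+26+23 = 117
Ash - Dale - Cedar - Elm - Fenby - Willow - Ash: 24+21+17+21+5+7 = 95
Ash - Dale - Cedar - Elm - Willow - Fenby - Ash: 24+21+17+26+5+12 = 105
Ash - Dale - Cedar - Willow - Fenby - Elm - Ash: 24+21+13+5+21+23 = 107
Ash - Dale - Cedar - Willow - Elm - Fenby - Ash: 24+21+13+26+21+12 = 117
Ash - Dale - Elm - Fenby - Cedar - Willow - Ash: 24+4+21+18+13+7 = 87
Ash - Dale - Elm - Fenby - Willow - Cedar - Ash: 24+4+21+5+13+6 = 73
… (46 more)
Ash - Cedar - Elm - Dale - Fenby - Willow - Ash: 6+17+4+17+5+7 = 56  ← best
The minimum is 56.
One optimal route: Ash → Cedar → Elm → Dale → Fenby → Willow → Ash (or its reverse).

Minimum total distance: 56 min.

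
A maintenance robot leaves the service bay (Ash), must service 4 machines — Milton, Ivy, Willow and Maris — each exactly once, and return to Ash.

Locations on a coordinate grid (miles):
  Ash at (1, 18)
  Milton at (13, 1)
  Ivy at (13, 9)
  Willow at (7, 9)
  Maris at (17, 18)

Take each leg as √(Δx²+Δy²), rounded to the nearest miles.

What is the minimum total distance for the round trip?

Ash - Milton - Ivy - Willow - Maris - Ash: 21+8+6+13+16 = 64
Ash - Milton - Ivy - Maris - Willow - Ash: 21+8+10+13+11 = 63
Ash - Milton - Willow - Ivy - Maris - Ash: 21+10+6+10+16 = 63
Ash - Milton - Willow - Maris - Ivy - Ash: 21+10+13+10+15 = 69
Ash - Milton - Maris - Ivy - Willow - Ash: 21+17+10+6+11 = 65
Ash - Milton - Maris - Willow - Ivy - Ash: 21+17+13+6+15 = 72
Ash - Ivy - Milton - Willow - Maris - Ash: 15+8+10+13+16 = 62
Ash - Ivy - Milton - Maris - Willow - Ash: 15+8+17+13+11 = 64
Ash - Ivy - Willow - Milton - Maris - Ash: 15+6+10+17+16 = 64
Ash - Ivy - Maris - Milton - Willow - Ash: 15+10+17+10+11 = 63
Ash - Willow - Milton - Ivy - Maris - Ash: 11+10+8+10+16 = 55
Ash - Willow - Ivy - Milton - Maris - Ash: 11+6+8+17+16 = 58
The minimum is 55.
One optimal route: Ash → Willow → Milton → Ivy → Maris → Ash (or its reverse).

Shortest round trip = 55 miles.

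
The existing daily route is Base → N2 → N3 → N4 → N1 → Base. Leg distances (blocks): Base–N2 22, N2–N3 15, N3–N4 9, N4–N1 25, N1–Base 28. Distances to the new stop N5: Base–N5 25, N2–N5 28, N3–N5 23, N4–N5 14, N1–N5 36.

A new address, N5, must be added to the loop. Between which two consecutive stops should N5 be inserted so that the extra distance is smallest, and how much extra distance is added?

Minimum extra distance: 25 blocks, inserting N5 between N4 and N1.

Insertion cost between consecutive stops i–j is d(i,N5) + d(N5,j) − d(i,j):
  between Base and N2: 25 + 28 − 22 = 31
  between N2 and N3: 28 + 23 − 15 = 36
  between N3 and N4: 23 + 14 − 9 = 28
  between N4 and N1: 14 + 36 − 25 = 25
  between N1 and Base: 36 + 25 − 28 = 33
Cheapest insertion is between N4 and N1, adding 25.
New total = 99 + 25 = 124.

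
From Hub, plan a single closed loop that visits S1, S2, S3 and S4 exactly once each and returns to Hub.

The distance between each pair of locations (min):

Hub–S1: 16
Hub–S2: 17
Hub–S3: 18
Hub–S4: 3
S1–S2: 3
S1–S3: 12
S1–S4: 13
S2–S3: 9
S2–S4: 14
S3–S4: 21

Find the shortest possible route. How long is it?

Minimum total distance: 46 min.

With 4 stops there are 4!/2 = 12 distinct round trips (a route and its reverse cost the same).
Hub → S1 → S2 → S3 → S4 → Hub: 16+3+9+21+3 = 52
Hub → S1 → S2 → S4 → S3 → Hub: 16+3+14+21+18 = 72
Hub → S1 → S3 → S2 → S4 → Hub: 16+12+9+14+3 = 54
Hub → S1 → S3 → S4 → S2 → Hub: 16+12+21+14+17 = 80
Hub → S1 → S4 → S2 → S3 → Hub: 16+13+14+9+18 = 70
Hub → S1 → S4 → S3 → S2 → Hub: 16+13+21+9+17 = 76
Hub → S2 → S1 → S3 → S4 → Hub: 17+3+12+21+3 = 56
Hub → S2 → S1 → S4 → S3 → Hub: 17+3+13+21+18 = 72
Hub → S2 → S3 → S1 → S4 → Hub: 17+9+12+13+3 = 54
Hub → S2 → S4 → S1 → S3 → Hub: 17+14+13+12+18 = 74
Hub → S3 → S1 → S2 → S4 → Hub: 18+12+3+14+3 = 50
Hub → S3 → S2 → S1 → S4 → Hub: 18+9+3+13+3 = 46
The minimum is 46.
One optimal route: Hub → S3 → S2 → S1 → S4 → Hub (or its reverse).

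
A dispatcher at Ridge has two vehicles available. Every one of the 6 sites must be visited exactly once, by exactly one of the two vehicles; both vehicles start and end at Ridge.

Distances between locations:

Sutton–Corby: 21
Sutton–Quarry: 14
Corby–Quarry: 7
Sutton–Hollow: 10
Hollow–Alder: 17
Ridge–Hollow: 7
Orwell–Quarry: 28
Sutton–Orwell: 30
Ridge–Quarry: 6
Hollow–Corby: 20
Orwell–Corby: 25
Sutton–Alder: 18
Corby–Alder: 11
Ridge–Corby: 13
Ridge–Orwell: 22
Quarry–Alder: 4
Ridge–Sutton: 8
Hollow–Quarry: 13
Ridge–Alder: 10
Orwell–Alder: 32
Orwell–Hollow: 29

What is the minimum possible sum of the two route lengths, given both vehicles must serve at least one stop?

Check every non-empty split of the stops between the two vehicles; for each half take its own optimal tour:
  {Sutton} + {Orwell, Hollow, Corby, Quarry, Alder}: 16 + 82 = 98
  {Orwell} + {Sutton, Hollow, Corby, Quarry, Alder}: 44 + 59 = 103
  {Sutton, Orwell} + {Hollow, Corby, Quarry, Alder}: 60 + 48 = 108
  {Hollow} + {Sutton, Orwell, Corby, Quarry, Alder}: 14 + 84 = 98
  {Sutton, Hollow} + {Orwell, Corby, Quarry, Alder}: 25 + 68 = 93
  {Orwell, Hollow} + {Sutton, Corby, Quarry, Alder}: 58 + 50 = 108
  … (31 splits in total)
Best: vehicle 1 Ridge → Sutton → Hollow → Ridge = 25; vehicle 2 Ridge → Orwell → Corby → Quarry → Alder → Ridge = 68; combined 93.

93 — the smallest possible combined total.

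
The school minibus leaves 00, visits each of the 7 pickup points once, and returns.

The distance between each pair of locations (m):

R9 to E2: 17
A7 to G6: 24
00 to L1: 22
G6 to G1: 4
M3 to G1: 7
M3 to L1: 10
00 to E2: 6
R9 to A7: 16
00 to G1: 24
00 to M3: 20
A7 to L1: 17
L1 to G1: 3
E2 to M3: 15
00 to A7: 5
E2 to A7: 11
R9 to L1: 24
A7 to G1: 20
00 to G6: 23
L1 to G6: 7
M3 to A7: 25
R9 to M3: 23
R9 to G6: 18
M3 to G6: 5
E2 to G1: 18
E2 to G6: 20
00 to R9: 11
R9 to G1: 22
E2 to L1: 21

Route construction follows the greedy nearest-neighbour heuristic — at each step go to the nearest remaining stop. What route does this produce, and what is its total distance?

78 m along 00 → A7 → E2 → M3 → G6 → G1 → L1 → R9 → 00.

At 00 the remaining stops are A7 5, E2 6, R9 11, M3 20, L1 22, G6 23, G1 24; go to A7.
At A7 the remaining stops are E2 11, R9 16, L1 17, G1 20, G6 24, M3 25; go to E2.
At E2 the remaining stops are M3 15, R9 17, G1 18, G6 20, L1 21; go to M3.
At M3 the remaining stops are G6 5, G1 7, L1 10, R9 23; go to G6.
At G6 the remaining stops are G1 4, L1 7, R9 18; go to G1.
At G1 the remaining stops are L1 3, R9 22; go to L1.
At L1 the remaining stops are R9 24; go to R9.
Return R9→00: 11.
Total = 5 + 11 + 15 + 5 + 4 + 3 + 24 + 11 = 78.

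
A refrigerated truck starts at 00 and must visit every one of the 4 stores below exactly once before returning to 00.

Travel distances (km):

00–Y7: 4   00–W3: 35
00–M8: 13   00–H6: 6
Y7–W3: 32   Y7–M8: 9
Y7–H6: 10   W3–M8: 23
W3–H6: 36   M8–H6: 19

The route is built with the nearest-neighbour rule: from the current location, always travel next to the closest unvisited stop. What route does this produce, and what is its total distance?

103 km along 00 → Y7 → M8 → H6 → W3 → 00.

00 → [Y7:4 / H6:6 / M8:13 / W3:35] → Y7 (4)
Y7 → [M8:9 / H6:10 / W3:32] → M8 (9)
M8 → [H6:19 / W3:23] → H6 (19)
H6 → [W3:36] → W3 (36)
Return W3→00: 35.
Total = 4 + 9 + 19 + 36 + 35 = 103.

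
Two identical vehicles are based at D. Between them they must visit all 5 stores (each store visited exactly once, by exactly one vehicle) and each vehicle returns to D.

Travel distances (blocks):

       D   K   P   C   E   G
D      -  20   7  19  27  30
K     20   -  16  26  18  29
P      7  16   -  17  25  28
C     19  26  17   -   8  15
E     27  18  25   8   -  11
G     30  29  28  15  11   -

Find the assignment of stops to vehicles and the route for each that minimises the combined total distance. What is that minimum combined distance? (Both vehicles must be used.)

Check every non-empty split of the stops between the two vehicles; for each half take its own optimal tour:
  {K} + {P, C, E, G}: 40 + 73 = 113
  {P} + {K, C, E, G}: 14 + 83 = 97
  {K, P} + {C, E, G}: 43 + 68 = 111
  {C} + {K, P, E, G}: 38 + 82 = 120
  {K, C} + {P, E, G}: 65 + 73 = 138
  {P, C} + {K, E, G}: 43 + 79 = 122
  … (15 splits in total)
Best: vehicle 1 D → P → D = 14; vehicle 2 D → K → E → G → C → D = 83; combined 97.

97 blocks — the smallest possible combined total.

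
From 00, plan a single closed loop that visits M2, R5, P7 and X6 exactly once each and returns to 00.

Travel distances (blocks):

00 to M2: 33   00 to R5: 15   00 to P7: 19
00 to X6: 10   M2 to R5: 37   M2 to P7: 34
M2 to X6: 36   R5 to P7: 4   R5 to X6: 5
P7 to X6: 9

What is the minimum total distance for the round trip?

With 4 stops there are 4!/2 = 12 distinct round trips (a route and its reverse cost the same).
00 → M2 → R5 → P7 → X6 → 00: 33+37+4+9+10 = 93
00 → M2 → R5 → X6 → P7 → 00: 33+37+5+9+19 = 103
00 → M2 → P7 → R5 → X6 → 00: 33+34+4+5+10 = 86
00 → M2 → P7 → X6 → R5 → 00: 33+34+9+5+15 = 96
00 → M2 → X6 → R5 → P7 → 00: 33+36+5+4+19 = 97
00 → M2 → X6 → P7 → R5 → 00: 33+36+9+4+15 = 97
00 → R5 → M2 → P7 → X6 → 00: 15+37+34+9+10 = 105
00 → R5 → M2 → X6 → P7 → 00: 15+37+36+9+19 = 116
00 → R5 → P7 → M2 → X6 → 00: 15+4+34+36+10 = 99
00 → R5 → X6 → M2 → P7 → 00: 15+5+36+34+19 = 109
00 → P7 → M2 → R5 → X6 → 00: 19+34+37+5+10 = 105
00 → P7 → R5 → M2 → X6 → 00: 19+4+37+36+10 = 106
The minimum is 86.
One optimal route: 00 → M2 → P7 → R5 → X6 → 00 (or its reverse).

Shortest round trip = 86 blocks.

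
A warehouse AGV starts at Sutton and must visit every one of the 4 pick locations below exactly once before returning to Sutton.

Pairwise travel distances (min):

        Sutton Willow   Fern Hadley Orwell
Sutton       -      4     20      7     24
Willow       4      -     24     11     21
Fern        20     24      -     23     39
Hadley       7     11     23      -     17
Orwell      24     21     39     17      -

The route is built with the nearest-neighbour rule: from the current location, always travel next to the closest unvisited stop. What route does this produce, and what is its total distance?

From Sutton: distances to unvisited — Willow=4, Hadley=7, Fern=20, Orwell=24. Nearest is Willow (4).
From Willow: distances to unvisited — Hadley=11, Orwell=21, Fern=24. Nearest is Hadley (11).
From Hadley: distances to unvisited — Orwell=17, Fern=23. Nearest is Orwell (17).
From Orwell: distances to unvisited — Fern=39. Nearest is Fern (39).
Return Fern→Sutton: 20.
Total = 4 + 11 + 17 + 39 + 20 = 91.

Nearest-neighbour total = 91 min; route Sutton → Willow → Hadley → Orwell → Fern → Sutton.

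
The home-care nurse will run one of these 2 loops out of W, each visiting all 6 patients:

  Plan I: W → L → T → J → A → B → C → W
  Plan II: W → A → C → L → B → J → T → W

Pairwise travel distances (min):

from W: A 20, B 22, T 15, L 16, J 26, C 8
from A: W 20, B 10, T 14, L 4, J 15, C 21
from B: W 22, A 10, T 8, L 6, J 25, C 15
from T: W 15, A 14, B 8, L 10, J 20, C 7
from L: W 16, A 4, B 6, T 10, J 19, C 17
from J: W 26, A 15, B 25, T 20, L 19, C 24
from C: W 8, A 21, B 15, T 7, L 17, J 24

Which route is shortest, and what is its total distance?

Plan I: 16 + 10 + 20 + 15 + 10 + 15 + 8 = 94
Plan II: 20 + 21 + 17 + 6 + 25 + 20 + 15 = 124

Shortest is Plan I, total 94 min.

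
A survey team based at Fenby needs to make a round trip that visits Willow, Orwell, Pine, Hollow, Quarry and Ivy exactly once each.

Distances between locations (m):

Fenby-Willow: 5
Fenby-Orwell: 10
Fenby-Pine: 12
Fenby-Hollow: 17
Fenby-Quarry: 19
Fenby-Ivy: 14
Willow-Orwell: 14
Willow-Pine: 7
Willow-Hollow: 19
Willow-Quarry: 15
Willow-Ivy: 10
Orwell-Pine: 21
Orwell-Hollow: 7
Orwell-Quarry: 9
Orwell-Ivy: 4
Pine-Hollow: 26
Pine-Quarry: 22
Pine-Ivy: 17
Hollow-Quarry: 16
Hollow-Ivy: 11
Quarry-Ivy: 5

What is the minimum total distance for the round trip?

There are 360 distinct closed tours to check (reversals are equivalent).
Fenby→Willow→Orwell→Pine→Hollow→Quarry→Ivy→Fenby: 5+14+21+26+16+5+14 = 101
Fenby→Willow→Orwell→Pine→Hollow→Ivy→Quarry→Fenby: 5+14+21+26+11+5+19 = 101
Fenby→Willow→Orwell→Pine→Quarry→Hollow→Ivy→Fenby: 5+14+21+22+16+11+14 = 103
Fenby→Willow→Orwell→Pine→Quarry→Ivy→Hollow→Fenby: 5+14+21+22+5+11+17 = 95
Fenby→Willow→Orwell→Pine→Ivy→Hollow→Quarry→Fenby: 5+14+21+17+11+16+19 = 103
Fenby→Willow→Orwell→Pine→Ivy→Quarry→Hollow→Fenby: 5+14+21+17+5+16+17 = 95
Fenby→Willow→Orwell→Hollow→Pine→Quarry→Ivy→Fenby: 5+14+7+26+22+5+14 = 93
Fenby→Willow→Orwell→Hollow→Pine→Ivy→Quarry→Fenby: 5+14+7+26+17+5+19 = 93
… (352 more)
Fenby→Willow→Pine→Quarry→Ivy→Orwell→Hollow→Fenby: 5+7+22+5+4+7+17 = 67  ← best
The minimum is 67.
One optimal route: Fenby → Willow → Pine → Quarry → Ivy → Orwell → Hollow → Fenby (or its reverse).

Minimum total distance: 67 m.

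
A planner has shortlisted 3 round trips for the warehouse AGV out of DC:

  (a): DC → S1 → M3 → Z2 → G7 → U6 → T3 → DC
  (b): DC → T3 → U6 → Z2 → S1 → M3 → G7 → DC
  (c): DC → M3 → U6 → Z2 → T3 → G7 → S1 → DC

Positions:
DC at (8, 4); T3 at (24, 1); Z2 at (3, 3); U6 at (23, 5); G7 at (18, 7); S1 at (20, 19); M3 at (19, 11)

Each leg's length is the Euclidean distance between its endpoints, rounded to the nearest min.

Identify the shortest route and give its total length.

(a): 19 + 8 + 18 + 16 + 5 + 4 + 16 = 86
(b): 16 + 4 + 20 + 23 + 8 + 4 + 10 = 85
(c): 13 + 7 + 20 + 21 + 8 + 12 + 19 = 100

Shortest is (b), total 85 min.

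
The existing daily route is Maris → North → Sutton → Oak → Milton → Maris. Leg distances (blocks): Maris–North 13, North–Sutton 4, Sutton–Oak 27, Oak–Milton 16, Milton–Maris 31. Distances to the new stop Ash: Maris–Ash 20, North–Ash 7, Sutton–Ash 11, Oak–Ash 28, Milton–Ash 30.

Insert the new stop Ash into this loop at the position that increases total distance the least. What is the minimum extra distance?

Adding 12 blocks by placing Ash on the Sutton–Oak leg.

Insertion cost between consecutive stops i–j is d(i,Ash) + d(Ash,j) − d(i,j):
  between Maris and North: 20 + 7 − 13 = 14
  between North and Sutton: 7 + 11 − 4 = 14
  between Sutton and Oak: 11 + 28 − 27 = 12
  between Oak and Milton: 28 + 30 − 16 = 42
  between Milton and Maris: 30 + 20 − 31 = 19
Cheapest insertion is between Sutton and Oak, adding 12.
New total = 91 + 12 = 103.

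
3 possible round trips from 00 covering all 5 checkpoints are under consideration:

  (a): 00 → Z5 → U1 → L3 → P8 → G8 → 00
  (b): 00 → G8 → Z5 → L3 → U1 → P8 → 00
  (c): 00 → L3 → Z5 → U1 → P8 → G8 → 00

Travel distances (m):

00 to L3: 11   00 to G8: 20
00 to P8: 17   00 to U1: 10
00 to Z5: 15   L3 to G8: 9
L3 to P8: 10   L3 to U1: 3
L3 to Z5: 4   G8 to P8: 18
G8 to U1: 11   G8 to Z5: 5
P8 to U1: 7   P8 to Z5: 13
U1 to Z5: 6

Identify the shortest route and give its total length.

56 m — (b) is the shortest.

(a): 15 + 6 + 3 + 10 + 18 + 20 = 72
(b): 20 + 5 + 4 + 3 + 7 + 17 = 56
(c): 11 + 4 + 6 + 7 + 18 + 20 = 66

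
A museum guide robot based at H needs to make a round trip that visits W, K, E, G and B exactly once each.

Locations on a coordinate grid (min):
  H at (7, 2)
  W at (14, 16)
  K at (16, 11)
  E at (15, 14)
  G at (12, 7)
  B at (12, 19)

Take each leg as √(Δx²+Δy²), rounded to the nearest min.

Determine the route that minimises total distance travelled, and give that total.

H→W→K→E→G→B→H: 16+5+3+8+12+18 = 62
H→W→K→E→B→G→H: 16+5+3+6+12+7 = 49
H→W→K→G→E→B→H: 16+5+6+8+6+18 = 59
H→W→K→G→B→E→H: 16+5+6+12+6+14 = 59
H→W→K→B→E→G→H: 16+5+9+6+8+7 = 51
H→W→K→B→G→E→H: 16+5+9+12+8+14 = 64
H→W→E→K→G→B→H: 16+2+3+6+12+18 = 57
H→W→E→K→B→G→H: 16+2+3+9+12+7 = 49
H→W→E→G→K→B→H: 16+2+8+6+9+18 = 59
H→W→E→G→B→K→H: 16+2+8+12+9+13 = 60
H→W→E→B→K→G→H: 16+2+6+9+6+7 = 46
H→W→E→B→G→K→H: 16+2+6+12+6+13 = 55
H→W→G→K→E→B→H: 16+9+6+3+6+18 = 58
H→W→G→K→B→E→H: 16+9+6+9+6+14 = 60
… (46 more)
H→G→K→E→W→B→H: 7+6+3+2+4+18 = 40  ← best
The minimum is 40.
One optimal route: H → G → K → E → W → B → H (or its reverse).

40 min — the shortest possible round trip.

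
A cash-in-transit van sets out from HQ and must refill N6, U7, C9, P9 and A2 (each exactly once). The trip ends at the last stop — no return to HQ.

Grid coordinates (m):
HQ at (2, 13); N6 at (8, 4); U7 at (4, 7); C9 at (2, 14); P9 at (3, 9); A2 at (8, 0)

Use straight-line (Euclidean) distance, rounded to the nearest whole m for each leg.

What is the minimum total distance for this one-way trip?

There are 5! = 120 possible orderings.
HQ→N6→U7→C9→P9→A2: 11+5+7+5+10 = 38
HQ→N6→U7→C9→A2→P9: 11+5+7+15+10 = 48
HQ→N6→U7→P9→C9→A2: 11+5+2+5+15 = 38
HQ→N6→U7→P9→A2→C9: 11+5+2+10+15 = 43
HQ→N6→U7→A2→C9→P9: 11+5+8+15+5 = 44
HQ→N6→U7→A2→P9→C9: 11+5+8+10+5 = 39
HQ→N6→C9→U7→P9→A2: 11+12+7+2+10 = 42
HQ→N6→C9→U7→A2→P9: 11+12+7+8+10 = 48
HQ→N6→C9→P9→U7→A2: 11+12+5+2+8 = 38
HQ→N6→C9→P9→A2→U7: 11+12+5+10+8 = 46
HQ→N6→C9→A2→U7→P9: 11+12+15+8+2 = 48
HQ→N6→C9→A2→P9→U7: 11+12+15+10+2 = 50
HQ→N6→P9→U7→C9→A2: 11+7+2+7+15 = 42
HQ→N6→P9→U7→A2→C9: 11+7+2+8+15 = 43
… (106 more)
HQ→C9→P9→U7→N6→A2: 1+5+2+5+4 = 17  ← best
The minimum is 17.
One shortest path: HQ → C9 → P9 → U7 → N6 → A2.

Minimum one-way distance = 17 m.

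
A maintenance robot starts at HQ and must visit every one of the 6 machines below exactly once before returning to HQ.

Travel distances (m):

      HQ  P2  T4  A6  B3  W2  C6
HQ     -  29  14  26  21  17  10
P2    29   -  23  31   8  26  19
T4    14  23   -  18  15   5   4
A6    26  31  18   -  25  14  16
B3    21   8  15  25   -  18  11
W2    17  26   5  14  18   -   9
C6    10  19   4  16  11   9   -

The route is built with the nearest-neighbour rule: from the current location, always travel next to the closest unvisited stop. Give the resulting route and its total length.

From HQ: distances to unvisited — C6=10, T4=14, W2=17, B3=21, A6=26, P2=29. Nearest is C6 (10).
From C6: distances to unvisited — T4=4, W2=9, B3=11, A6=16, P2=19. Nearest is T4 (4).
From T4: distances to unvisited — W2=5, B3=15, A6=18, P2=23. Nearest is W2 (5).
From W2: distances to unvisited — A6=14, B3=18, P2=26. Nearest is A6 (14).
From A6: distances to unvisited — B3=25, P2=31. Nearest is B3 (25).
From B3: distances to unvisited — P2=8. Nearest is P2 (8).
Return P2→HQ: 29.
Total = 10 + 4 + 5 + 14 + 25 + 8 + 29 = 95.

95 m along HQ → C6 → T4 → W2 → A6 → B3 → P2 → HQ.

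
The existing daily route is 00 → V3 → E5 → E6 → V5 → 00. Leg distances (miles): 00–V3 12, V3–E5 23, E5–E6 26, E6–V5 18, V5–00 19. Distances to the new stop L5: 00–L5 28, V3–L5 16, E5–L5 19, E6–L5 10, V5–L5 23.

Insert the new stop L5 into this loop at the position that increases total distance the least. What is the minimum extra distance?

Insertion cost between consecutive stops i–j is d(i,L5) + d(L5,j) − d(i,j):
  between 00 and V3: 28 + 16 − 12 = 32
  between V3 and E5: 16 + 19 − 23 = 12
  between E5 and E6: 19 + 10 − 26 = 3
  between E6 and V5: 10 + 23 − 18 = 15
  between V5 and 00: 23 + 28 − 19 = 32
Cheapest insertion is between E5 and E6, adding 3.
New total = 98 + 3 = 101.

Minimum extra distance: 3 miles, inserting L5 between E5 and E6.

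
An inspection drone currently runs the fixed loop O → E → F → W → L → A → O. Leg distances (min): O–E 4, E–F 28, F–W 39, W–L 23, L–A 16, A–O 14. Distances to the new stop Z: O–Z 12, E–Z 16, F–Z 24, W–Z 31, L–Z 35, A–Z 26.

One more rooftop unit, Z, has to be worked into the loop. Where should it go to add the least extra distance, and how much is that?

+12 min — insert Z between E and F.

Insertion cost between consecutive stops i–j is d(i,Z) + d(Z,j) − d(i,j):
  between O and E: 12 + 16 − 4 = 24
  between E and F: 16 + 24 − 28 = 12
  between F and W: 24 + 31 − 39 = 16
  between W and L: 31 + 35 − 23 = 43
  between L and A: 35 + 26 − 16 = 45
  between A and O: 26 + 12 − 14 = 24
Cheapest insertion is between E and F, adding 12.
New total = 124 + 12 = 136.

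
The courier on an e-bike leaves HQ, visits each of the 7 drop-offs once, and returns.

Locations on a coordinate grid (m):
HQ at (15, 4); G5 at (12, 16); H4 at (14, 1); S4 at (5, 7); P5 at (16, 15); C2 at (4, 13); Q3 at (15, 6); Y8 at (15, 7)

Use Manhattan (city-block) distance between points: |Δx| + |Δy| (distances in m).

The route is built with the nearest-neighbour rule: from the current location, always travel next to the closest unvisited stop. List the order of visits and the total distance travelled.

Nearest-neighbour total = 60 m; route HQ → Q3 → Y8 → H4 → S4 → C2 → G5 → P5 → HQ.

At HQ the remaining stops are Q3 2, Y8 3, H4 4, P5 12, S4 13, G5 15, C2 20; go to Q3.
At Q3 the remaining stops are Y8 1, H4 6, P5 10, S4 11, G5 13, C2 18; go to Y8.
At Y8 the remaining stops are H4 7, P5 9, S4 10, G5 12, C2 17; go to H4.
At H4 the remaining stops are S4 15, P5 16, G5 17, C2 22; go to S4.
At S4 the remaining stops are C2 7, G5 16, P5 19; go to C2.
At C2 the remaining stops are G5 11, P5 14; go to G5.
At G5 the remaining stops are P5 5; go to P5.
Return P5→HQ: 12.
Total = 2 + 1 + 7 + 15 + 7 + 11 + 5 + 12 = 60.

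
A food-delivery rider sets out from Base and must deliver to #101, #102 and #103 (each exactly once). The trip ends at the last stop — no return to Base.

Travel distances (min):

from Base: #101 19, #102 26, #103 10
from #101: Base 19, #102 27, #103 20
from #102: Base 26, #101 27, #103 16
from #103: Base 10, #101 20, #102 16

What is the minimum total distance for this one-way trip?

53 min — the minimum one-way total.

There are 3! = 6 possible orderings.
Base→#101→#102→#103: 19+27+16 = 62
Base→#101→#103→#102: 19+20+16 = 55
Base→#102→#101→#103: 26+27+20 = 73
Base→#102→#103→#101: 26+16+20 = 62
Base→#103→#101→#102: 10+20+27 = 57
Base→#103→#102→#101: 10+16+27 = 53
The minimum is 53.
One shortest path: Base → #103 → #102 → #101.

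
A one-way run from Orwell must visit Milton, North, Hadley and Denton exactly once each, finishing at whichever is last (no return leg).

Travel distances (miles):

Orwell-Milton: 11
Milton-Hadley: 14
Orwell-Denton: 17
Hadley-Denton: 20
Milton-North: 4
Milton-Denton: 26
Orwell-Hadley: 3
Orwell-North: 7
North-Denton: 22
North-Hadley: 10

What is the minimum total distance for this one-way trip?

There are 4! = 24 possible orderings.
Orwell → Milton → North → Hadley → Denton: 11+4+10+20 = 45
Orwell → Milton → North → Denton → Hadley: 11+4+22+20 = 57
Orwell → Milton → Hadley → North → Denton: 11+14+10+22 = 57
Orwell → Milton → Hadley → Denton → North: 11+14+20+22 = 67
Orwell → Milton → Denton → North → Hadley: 11+26+22+10 = 69
Orwell → Milton → Denton → Hadley → North: 11+26+20+10 = 67
Orwell → North → Milton → Hadley → Denton: 7+4+14+20 = 45
Orwell → North → Milton → Denton → Hadley: 7+4+26+20 = 57
Orwell → North → Hadley → Milton → Denton: 7+10+14+26 = 57
Orwell → North → Hadley → Denton → Milton: 7+10+20+26 = 63
Orwell → North → Denton → Milton → Hadley: 7+22+26+14 = 69
Orwell → North → Denton → Hadley → Milton: 7+22+20+14 = 63
Orwell → Hadley → Milton → North → Denton: 3+14+4+22 = 43
Orwell → Hadley → Milton → Denton → North: 3+14+26+22 = 65
… (10 more)
The minimum is 43.
One shortest path: Orwell → Hadley → Milton → North → Denton.

Minimum one-way distance = 43 miles.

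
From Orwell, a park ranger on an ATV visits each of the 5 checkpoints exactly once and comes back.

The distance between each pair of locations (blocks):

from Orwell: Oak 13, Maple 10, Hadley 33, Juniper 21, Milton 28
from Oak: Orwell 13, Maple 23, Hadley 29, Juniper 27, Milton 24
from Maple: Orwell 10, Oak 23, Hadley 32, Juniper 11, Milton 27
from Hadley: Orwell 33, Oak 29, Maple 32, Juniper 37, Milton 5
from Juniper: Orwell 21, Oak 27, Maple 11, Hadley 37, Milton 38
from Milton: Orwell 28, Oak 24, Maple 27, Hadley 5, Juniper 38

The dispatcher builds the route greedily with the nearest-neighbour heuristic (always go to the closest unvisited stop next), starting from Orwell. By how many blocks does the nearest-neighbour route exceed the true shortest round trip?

From Orwell: Maple=10, Oak=13, Juniper=21, Milton=28, Hadley=33 → choose Maple (10).
From Maple: Juniper=11, Oak=23, Milton=27, Hadley=32 → choose Juniper (11).
From Juniper: Oak=27, Hadley=37, Milton=38 → choose Oak (27).
From Oak: Milton=24, Hadley=29 → choose Milton (24).
From Milton: Hadley=5 → choose Hadley (5).
NN route Orwell → Maple → Juniper → Oak → Milton → Hadley → Orwell costs 110.
Optimal: Orwell → Oak → Milton → Hadley → Juniper → Maple → Orwell costs 100 (by enumerating all 60 distinct tours).
Excess = 110 − 100 = 10.

Excess over optimum: 10 blocks.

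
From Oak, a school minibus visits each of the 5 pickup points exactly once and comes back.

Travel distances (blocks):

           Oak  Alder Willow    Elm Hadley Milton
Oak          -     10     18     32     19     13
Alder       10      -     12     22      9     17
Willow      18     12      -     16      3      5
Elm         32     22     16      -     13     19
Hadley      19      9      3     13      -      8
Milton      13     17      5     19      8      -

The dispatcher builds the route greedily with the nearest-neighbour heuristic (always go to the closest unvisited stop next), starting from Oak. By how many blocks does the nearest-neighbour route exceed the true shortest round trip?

Oak: Alder=10, Milton=13, Willow=18, Hadley=19, Elm=32 ⇒ Alder
Alder: Hadley=9, Willow=12, Milton=17, Elm=22 ⇒ Hadley
Hadley: Willow=3, Milton=8, Elm=13 ⇒ Willow
Willow: Milton=5, Elm=16 ⇒ Milton
Milton: Elm=19 ⇒ Elm
NN route Oak → Alder → Hadley → Willow → Milton → Elm → Oak costs 78.
Optimal: Oak → Alder → Elm → Hadley → Willow → Milton → Oak costs 66 (by enumerating all 60 distinct tours).
Excess = 78 − 66 = 12.

The nearest-neighbour route is 12 blocks longer than optimal.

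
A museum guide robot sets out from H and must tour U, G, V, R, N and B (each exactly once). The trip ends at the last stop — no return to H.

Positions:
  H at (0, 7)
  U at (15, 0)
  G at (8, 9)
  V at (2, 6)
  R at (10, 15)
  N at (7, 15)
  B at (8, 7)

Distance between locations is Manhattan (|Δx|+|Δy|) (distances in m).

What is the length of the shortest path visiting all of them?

There are 6! = 720 possible orderings.
H→U→G→V→R→N→B: 22+16+9+17+3+9 = 76
H→U→G→V→R→B→N: 22+16+9+17+10+9 = 83
H→U→G→V→N→R→B: 22+16+9+14+3+10 = 74
H→U→G→V→N→B→R: 22+16+9+14+9+10 = 80
H→U→G→V→B→R→N: 22+16+9+7+10+3 = 67
H→U→G→V→B→N→R: 22+16+9+7+9+3 = 66
H→U→G→R→V→N→B: 22+16+8+17+14+9 = 86
H→U→G→R→V→B→N: 22+16+8+17+7+9 = 79
… (712 more)
H→V→B→G→N→R→U: 3+7+2+7+3+20 = 42  ← best
The minimum is 42.
One shortest path: H → V → B → G → N → R → U.

Shortest open route: 42 m.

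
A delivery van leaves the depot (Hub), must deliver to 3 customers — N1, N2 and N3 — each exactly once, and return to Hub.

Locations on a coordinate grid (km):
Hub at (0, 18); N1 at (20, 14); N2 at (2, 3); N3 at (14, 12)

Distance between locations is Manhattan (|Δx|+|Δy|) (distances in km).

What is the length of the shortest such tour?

With 3 stops there are 3!/2 = 3 distinct round trips (a route and its reverse cost the same).
Hub → N1 → N2 → N3 → Hub: 24+29+21+20 = 94
Hub → N1 → N3 → N2 → Hub: 24+8+21+17 = 70
Hub → N2 → N1 → N3 → Hub: 17+29+8+20 = 74
The minimum is 70.
One optimal route: Hub → N1 → N3 → N2 → Hub (or its reverse).

Shortest round trip = 70 km.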